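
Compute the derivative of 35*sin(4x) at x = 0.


Apply the chain rule to differentiate 35*sin(4x):
d/dx [35*sin(4x)]
= 35 * cos(4x) * d/dx(4x)
= 35 * 4 * cos(4x)
= 140 * cos(4x)
Evaluate at x = 0:
= 140 * cos(0)
= 140 * 1
= 140

140


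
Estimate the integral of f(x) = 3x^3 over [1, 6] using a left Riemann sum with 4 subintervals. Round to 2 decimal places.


Left Riemann sum uses left endpoints of each subinterval.
Interval: [1, 6], n = 4
dx = (6 - 1) / 4 = 5/4
Left endpoints: [1, 9/4, 7/2, 19/4]
f values: [3, 2187/64, 1029/8, 20577/64]
Sum = dx * (sum of f values)
= 5/4 * 7797/16
= 38985/64 ≈ 609.14

609.14


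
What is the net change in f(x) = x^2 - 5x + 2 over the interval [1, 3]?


Net change = f(b) - f(a)
f(x) = x^2 - 5x + 2
Compute f(3):
f(3) = 1 * 3^2 - 5 * 3 + 2
= 9 - 15 + 2
= -4
Compute f(1):
f(1) = 1 * 1^2 - 5 * 1 + 2
= 1 - 5 + 2
= -2
Net change = -4 - (-2) = -2

-2


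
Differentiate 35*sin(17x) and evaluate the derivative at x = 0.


Apply the chain rule to differentiate 35*sin(17x):
d/dx [35*sin(17x)]
= 35 * cos(17x) * d/dx(17x)
= 35 * 17 * cos(17x)
= 595 * cos(17x)
Evaluate at x = 0:
= 595 * cos(0)
= 595 * 1
= 595

595


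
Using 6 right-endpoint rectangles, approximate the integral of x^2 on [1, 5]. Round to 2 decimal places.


Right Riemann sum uses right endpoints of each subinterval.
Interval: [1, 5], n = 6
dx = (5 - 1) / 6 = 2/3
Right endpoints: [5/3, 7/3, 3, 11/3, 13/3, 5]
f values: [25/9, 49/9, 9, 121/9, 169/9, 25]
Sum = dx * (sum of f values)
= 2/3 * 670/9
= 1340/27 ≈ 49.63

49.63


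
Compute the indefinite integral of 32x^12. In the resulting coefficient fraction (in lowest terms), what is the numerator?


Apply the power rule for integration:
integral of ax^n dx = a/(n+1) * x^(n+1) + C
integral of 32x^12 dx
= 32/13 * x^13 + C
The coefficient in lowest terms is 32/13, and its numerator is 32

32


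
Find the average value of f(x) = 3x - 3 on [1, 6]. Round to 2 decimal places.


Average value = 1/(b-a) * integral from a to b of f(x) dx
First compute the integral of 3x - 3:
F(x) = (3/2)x^2 - 3x
F(6) = 3/2 * 36 - 3 * 6 = 36
F(1) = 3/2 * 1 - 3 * 1 = -3/2
Integral = 36 - (-3/2) = 75/2
Average = (75/2) / (6 - 1) = (75/2) / 5
= 15/2 = 7.50

7.50


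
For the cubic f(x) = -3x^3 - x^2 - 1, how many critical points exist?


Find where f'(x) = 0:
f(x) = -3x^3 - x^2 - 1
f'(x) = -9x^2 - 2x
This is a quadratic in x. Use the discriminant to count real roots.
Discriminant = (-2)^2 - 4 * (-9) * 0
= 4 - 0
= 4
Since discriminant > 0, f'(x) = 0 has 2 real solutions.
Number of critical points: 2

2


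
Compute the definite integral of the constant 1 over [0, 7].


The integral of a constant k over [a, b] equals k * (b - a).
integral from 0 to 7 of 1 dx
= 1 * (7 - 0)
= 1 * 7
= 7

7


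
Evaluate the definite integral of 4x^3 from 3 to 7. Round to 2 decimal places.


Find the antiderivative of 4x^3:
F(x) = 4/4 * x^4
Apply the Fundamental Theorem of Calculus:
F(7) - F(3)
= 4/4 * 7^4 - 4/4 * 3^4
= 4/4 * (2401 - 81)
= 4/4 * 2320
= 2320 = 2320.00

2320.00


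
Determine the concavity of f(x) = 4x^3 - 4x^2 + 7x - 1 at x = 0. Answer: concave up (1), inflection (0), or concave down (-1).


Concavity is determined by the sign of f''(x).
f(x) = 4x^3 - 4x^2 + 7x - 1
f'(x) = 12x^2 - 8x + 7
f''(x) = 24x - 8
f''(0) = 24 * 0 - 8
= 0 - 8
= -8
Since f''(0) < 0, the function is concave down (-1)

-1


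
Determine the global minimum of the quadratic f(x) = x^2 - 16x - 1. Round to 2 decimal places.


For a quadratic f(x) = ax^2 + bx + c with a > 0, the minimum is at the vertex.
Vertex x-coordinate: x = -b/(2a)
x = -(-16) / (2 * 1)
x = 16/2 = 8
Substitute back to find the minimum value:
f(8) = 1 * 8^2 - 16 * 8 - 1
= 64 - 128 - 1
= -65 = -65.00

-65.00


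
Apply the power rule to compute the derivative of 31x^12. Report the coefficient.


We apply the power rule: d/dx [ax^n] = a*n * x^(n-1)
d/dx [31x^12]
= 31 * 12 * x^(12-1)
= 372x^11
The coefficient is 372

372


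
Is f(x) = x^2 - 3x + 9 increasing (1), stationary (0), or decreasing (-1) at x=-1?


Compute f'(x) to determine behavior:
f'(x) = 2x - 3
f'(-1) = 2 * (-1) - 3
= -2 - 3
= -5
Since f'(-1) < 0, the function is decreasing (-1)

-1


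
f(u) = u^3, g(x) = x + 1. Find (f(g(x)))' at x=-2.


Using the chain rule: (f(g(x)))' = f'(g(x)) * g'(x)
First, find g(-2):
g(-2) = 1 * (-2) + 1 = -1
Next, f'(u) = 3u^2
And g'(x) = 1
So f'(g(-2)) * g'(-2)
= 3 * (-1)^2 * 1
= 3 * 1 * 1
= 3

3


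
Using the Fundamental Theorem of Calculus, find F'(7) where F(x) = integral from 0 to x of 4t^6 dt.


By the Fundamental Theorem of Calculus (Part 1):
If F(x) = integral from 0 to x of f(t) dt, then F'(x) = f(x)
Here f(t) = 4t^6
So F'(x) = 4x^6
Evaluate at x = 7:
F'(7) = 4 * 7^6
= 4 * 117649
= 470596

470596


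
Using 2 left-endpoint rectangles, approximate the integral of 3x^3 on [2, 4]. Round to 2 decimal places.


Left Riemann sum uses left endpoints of each subinterval.
Interval: [2, 4], n = 2
dx = (4 - 2) / 2 = 1
Left endpoints: [2, 3]
f values: [24, 81]
Sum = dx * (sum of f values)
= 1 * 105
= 105 = 105.00

105.00


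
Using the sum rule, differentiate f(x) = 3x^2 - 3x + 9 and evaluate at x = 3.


Differentiate term by term using power and sum rules:
f(x) = 3x^2 - 3x + 9
f'(x) = 6x - 3
Substitute x = 3:
f'(3) = 6 * 3 - 3
= 18 - 3
= 15

15


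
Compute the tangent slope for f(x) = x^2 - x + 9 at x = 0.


The slope of the tangent line equals f'(x) at the point.
f(x) = x^2 - x + 9
f'(x) = 2x - 1
At x = 0:
f'(0) = 2 * 0 - 1
= 0 - 1
= -1

-1


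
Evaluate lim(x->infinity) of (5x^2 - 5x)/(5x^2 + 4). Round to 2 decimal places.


For limits at infinity with equal-degree polynomials,
we compare leading coefficients.
Numerator leading term: 5x^2
Denominator leading term: 5x^2
Divide both by x^2:
lim = (5 - 5/x) / (5 + 4/x^2)
As x -> infinity, the 1/x and 1/x^2 terms vanish:
= 5/5 = 1 = 1.00

1.00


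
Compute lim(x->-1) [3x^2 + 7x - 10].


Since polynomials are continuous, we use direct substitution.
lim(x->-1) of 3x^2 + 7x - 10
= 3 * (-1)^2 + 7 * (-1) - 10
= 3 - 7 - 10
= -14

-14


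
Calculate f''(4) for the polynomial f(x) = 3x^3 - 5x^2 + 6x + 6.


First derivative:
f'(x) = 9x^2 - 10x + 6
Second derivative:
f''(x) = 18x - 10
Substitute x = 4:
f''(4) = 18 * 4 - 10
= 72 - 10
= 62

62


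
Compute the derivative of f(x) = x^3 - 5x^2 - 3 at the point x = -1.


Differentiate f(x) = x^3 - 5x^2 - 3 term by term:
f'(x) = 3x^2 - 10x
Substitute x = -1:
f'(-1) = 3 * (-1)^2 - 10 * (-1) + 0
= 3 + 10 + 0
= 13

13


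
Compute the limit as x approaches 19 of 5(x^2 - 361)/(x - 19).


Direct substitution gives 0/0, so we factor the numerator.
Factor: 5(x^2 - 361) = 5 * (x - 19)(x + 19)
Cancel the common factor (x - 19):
5(x^2 - 361)/(x - 19) = 5 * (x + 19)
Now substitute x = 19:
= 5 * (19 + 19) = 190

190


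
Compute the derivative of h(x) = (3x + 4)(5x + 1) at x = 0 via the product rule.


Let u(x) = 3x + 4 and v(x) = 5x + 1
u'(x) = 3
v'(x) = 5
Product rule: h'(x) = u'(x)*v(x) + u(x)*v'(x)
= 3 * (5x + 1) + (3x + 4) * 5
At x = 0:
u(0) = 3 * 0 + 4 = 4
v(0) = 5 * 0 + 1 = 1
h'(0) = 3 * 1 + 4 * 5
= 3 + 20
= 23

23


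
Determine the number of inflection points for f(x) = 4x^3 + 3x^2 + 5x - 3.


Inflection points occur where f''(x) = 0 and concavity changes.
f(x) = 4x^3 + 3x^2 + 5x - 3
f'(x) = 12x^2 + 6x + 5
f''(x) = 24x + 6
Set f''(x) = 0:
24x + 6 = 0
x = -6 / 24 = -1/4
Since f''(x) is linear (degree 1), it changes sign at this point.
Therefore there is exactly 1 inflection point.

1


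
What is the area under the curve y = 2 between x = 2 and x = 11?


The area under a constant function y = 2 is a rectangle.
Width = 11 - 2 = 9
Height = 2
Area = width * height
= 9 * 2
= 18

18


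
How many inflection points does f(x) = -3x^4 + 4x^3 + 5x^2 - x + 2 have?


Inflection points occur where f''(x) = 0 and concavity changes.
f(x) = -3x^4 + 4x^3 + 5x^2 - x + 2
f'(x) = -12x^3 + 12x^2 + 10x - 1
f''(x) = -36x^2 + 24x + 10
This is a quadratic in x. Use the discriminant to count real roots.
Discriminant = (24)^2 - 4 * (-36) * 10
= 576 - (-1440)
= 2016
Since discriminant > 0, f''(x) = 0 has 2 distinct real solutions.
A quadratic with two distinct real roots changes sign at each root, so concavity changes at both.
Number of inflection points: 2

2


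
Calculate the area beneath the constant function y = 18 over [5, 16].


The area under a constant function y = 18 is a rectangle.
Width = 16 - 5 = 11
Height = 18
Area = width * height
= 11 * 18
= 198

198


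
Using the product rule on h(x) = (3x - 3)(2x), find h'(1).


Let u(x) = 3x - 3 and v(x) = 2x
u'(x) = 3
v'(x) = 2
Product rule: h'(x) = u'(x)*v(x) + u(x)*v'(x)
= 3 * (2x) + (3x - 3) * 2
At x = 1:
u(1) = 3 * 1 - 3 = 0
v(1) = 2 * 1 + 0 = 2
h'(1) = 3 * 2 + 0 * 2
= 6 + 0
= 6

6


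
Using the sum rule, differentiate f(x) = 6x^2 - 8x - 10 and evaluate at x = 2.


Differentiate term by term using power and sum rules:
f(x) = 6x^2 - 8x - 10
f'(x) = 12x - 8
Substitute x = 2:
f'(2) = 12 * 2 - 8
= 24 - 8
= 16

16


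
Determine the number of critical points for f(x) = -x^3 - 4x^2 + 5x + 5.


Find where f'(x) = 0:
f(x) = -x^3 - 4x^2 + 5x + 5
f'(x) = -3x^2 - 8x + 5
This is a quadratic in x. Use the discriminant to count real roots.
Discriminant = (-8)^2 - 4 * (-3) * 5
= 64 - (-60)
= 124
Since discriminant > 0, f'(x) = 0 has 2 real solutions.
Number of critical points: 2

2


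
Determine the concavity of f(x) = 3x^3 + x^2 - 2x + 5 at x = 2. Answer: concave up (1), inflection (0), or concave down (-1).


Concavity is determined by the sign of f''(x).
f(x) = 3x^3 + x^2 - 2x + 5
f'(x) = 9x^2 + 2x - 2
f''(x) = 18x + 2
f''(2) = 18 * 2 + 2
= 36 + 2
= 38
Since f''(2) > 0, the function is concave up (1)

1


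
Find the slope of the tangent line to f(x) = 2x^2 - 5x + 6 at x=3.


The slope of the tangent line equals f'(x) at the point.
f(x) = 2x^2 - 5x + 6
f'(x) = 4x - 5
At x = 3:
f'(3) = 4 * 3 - 5
= 12 - 5
= 7

7


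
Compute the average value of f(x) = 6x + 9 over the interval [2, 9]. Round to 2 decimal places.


Average value = 1/(b-a) * integral from a to b of f(x) dx
First compute the integral of 6x + 9:
F(x) = 3x^2 + 9x
F(9) = 3 * 81 + 9 * 9 = 324
F(2) = 3 * 4 + 9 * 2 = 30
Integral = 324 - 30 = 294
Average = 294 / (9 - 2) = 294 / 7
= 42 = 42.00

42.00


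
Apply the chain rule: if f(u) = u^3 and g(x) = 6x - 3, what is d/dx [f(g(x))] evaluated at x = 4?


Using the chain rule: (f(g(x)))' = f'(g(x)) * g'(x)
First, find g(4):
g(4) = 6 * 4 - 3 = 21
Next, f'(u) = 3u^2
And g'(x) = 6
So f'(g(4)) * g'(4)
= 3 * 21^2 * 6
= 3 * 441 * 6
= 7938

7938


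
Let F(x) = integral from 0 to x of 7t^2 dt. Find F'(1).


By the Fundamental Theorem of Calculus (Part 1):
If F(x) = integral from 0 to x of f(t) dt, then F'(x) = f(x)
Here f(t) = 7t^2
So F'(x) = 7x^2
Evaluate at x = 1:
F'(1) = 7 * 1^2
= 7 * 1
= 7

7


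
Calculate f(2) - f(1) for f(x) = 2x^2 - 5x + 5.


Net change = f(b) - f(a)
f(x) = 2x^2 - 5x + 5
Compute f(2):
f(2) = 2 * 2^2 - 5 * 2 + 5
= 8 - 10 + 5
= 3
Compute f(1):
f(1) = 2 * 1^2 - 5 * 1 + 5
= 2 - 5 + 5
= 2
Net change = 3 - 2 = 1

1


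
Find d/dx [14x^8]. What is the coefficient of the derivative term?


We apply the power rule: d/dx [ax^n] = a*n * x^(n-1)
d/dx [14x^8]
= 14 * 8 * x^(8-1)
= 112x^7
The coefficient is 112

112


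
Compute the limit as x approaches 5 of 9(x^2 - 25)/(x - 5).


Direct substitution gives 0/0, so we factor the numerator.
Factor: 9(x^2 - 25) = 9 * (x - 5)(x + 5)
Cancel the common factor (x - 5):
9(x^2 - 25)/(x - 5) = 9 * (x + 5)
Now substitute x = 5:
= 9 * (5 + 5) = 90

90


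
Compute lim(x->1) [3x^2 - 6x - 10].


Since polynomials are continuous, we use direct substitution.
lim(x->1) of 3x^2 - 6x - 10
= 3 * 1^2 - 6 * 1 - 10
= 3 - 6 - 10
= -13

-13


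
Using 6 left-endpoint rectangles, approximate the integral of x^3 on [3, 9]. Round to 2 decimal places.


Left Riemann sum uses left endpoints of each subinterval.
Interval: [3, 9], n = 6
dx = (9 - 3) / 6 = 1
Left endpoints: [3, 4, 5, 6, 7, 8]
f values: [27, 64, 125, 216, 343, 512]
Sum = dx * (sum of f values)
= 1 * 1287
= 1287 = 1287.00

1287.00


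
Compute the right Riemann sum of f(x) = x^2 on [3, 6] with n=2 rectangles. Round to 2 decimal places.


Right Riemann sum uses right endpoints of each subinterval.
Interval: [3, 6], n = 2
dx = (6 - 3) / 2 = 3/2
Right endpoints: [9/2, 6]
f values: [81/4, 36]
Sum = dx * (sum of f values)
= 3/2 * 225/4
= 675/8 ≈ 84.38

84.38


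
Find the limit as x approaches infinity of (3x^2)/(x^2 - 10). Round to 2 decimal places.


For limits at infinity with equal-degree polynomials,
we compare leading coefficients.
Numerator leading term: 3x^2
Denominator leading term: x^2
Divide both by x^2:
lim = (3) / (1 - 10/x^2)
As x -> infinity, the 1/x and 1/x^2 terms vanish:
= 3/1 = 3 = 3.00

3.00


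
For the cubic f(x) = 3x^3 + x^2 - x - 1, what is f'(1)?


Differentiate f(x) = 3x^3 + x^2 - x - 1 term by term:
f'(x) = 9x^2 + 2x - 1
Substitute x = 1:
f'(1) = 9 * 1^2 + 2 * 1 - 1
= 9 + 2 - 1
= 10

10


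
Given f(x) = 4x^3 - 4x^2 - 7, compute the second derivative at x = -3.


First derivative:
f'(x) = 12x^2 - 8x
Second derivative:
f''(x) = 24x - 8
Substitute x = -3:
f''(-3) = 24 * (-3) - 8
= -72 - 8
= -80

-80


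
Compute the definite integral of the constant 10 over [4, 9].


The integral of a constant k over [a, b] equals k * (b - a).
integral from 4 to 9 of 10 dx
= 10 * (9 - 4)
= 10 * 5
= 50

50


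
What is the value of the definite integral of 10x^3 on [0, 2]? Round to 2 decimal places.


Find the antiderivative of 10x^3:
F(x) = 10/4 * x^4
Apply the Fundamental Theorem of Calculus:
F(2) - F(0)
= 10/4 * 2^4 - 10/4 * 0^4
= 10/4 * (16 - 0)
= 10/4 * 16
= 40 = 40.00

40.00


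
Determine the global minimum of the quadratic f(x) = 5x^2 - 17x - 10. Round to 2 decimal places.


For a quadratic f(x) = ax^2 + bx + c with a > 0, the minimum is at the vertex.
Vertex x-coordinate: x = -b/(2a)
x = -(-17) / (2 * 5)
x = 17/10
Substitute back to find the minimum value:
f(17/10) = 5 * (17/10)^2 - 17 * (17/10) - 10
= 289/20 - 289/10 - 10
= -489/20 = -24.45

-24.45


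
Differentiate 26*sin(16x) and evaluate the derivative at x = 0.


Apply the chain rule to differentiate 26*sin(16x):
d/dx [26*sin(16x)]
= 26 * cos(16x) * d/dx(16x)
= 26 * 16 * cos(16x)
= 416 * cos(16x)
Evaluate at x = 0:
= 416 * cos(0)
= 416 * 1
= 416

416


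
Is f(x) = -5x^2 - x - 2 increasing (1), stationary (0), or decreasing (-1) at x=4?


Compute f'(x) to determine behavior:
f'(x) = -10x - 1
f'(4) = -10 * 4 - 1
= -40 - 1
= -41
Since f'(4) < 0, the function is decreasing (-1)

-1


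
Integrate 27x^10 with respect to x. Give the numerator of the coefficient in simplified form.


Apply the power rule for integration:
integral of ax^n dx = a/(n+1) * x^(n+1) + C
integral of 27x^10 dx
= 27/11 * x^11 + C
The coefficient in lowest terms is 27/11, and its numerator is 27

27


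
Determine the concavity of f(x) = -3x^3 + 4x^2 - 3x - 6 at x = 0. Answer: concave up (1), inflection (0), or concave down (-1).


Concavity is determined by the sign of f''(x).
f(x) = -3x^3 + 4x^2 - 3x - 6
f'(x) = -9x^2 + 8x - 3
f''(x) = -18x + 8
f''(0) = -18 * 0 + 8
= 0 + 8
= 8
Since f''(0) > 0, the function is concave up (1)

1


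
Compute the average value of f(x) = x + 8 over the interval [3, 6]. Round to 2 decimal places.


Average value = 1/(b-a) * integral from a to b of f(x) dx
First compute the integral of x + 8:
F(x) = (1/2)x^2 + 8x
F(6) = 1/2 * 36 + 8 * 6 = 66
F(3) = 1/2 * 9 + 8 * 3 = 57/2
Integral = 66 - 57/2 = 75/2
Average = (75/2) / (6 - 3) = (75/2) / 3
= 25/2 = 12.50

12.50


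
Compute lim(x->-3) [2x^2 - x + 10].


Since polynomials are continuous, we use direct substitution.
lim(x->-3) of 2x^2 - x + 10
= 2 * (-3)^2 - 1 * (-3) + 10
= 18 + 3 + 10
= 31

31


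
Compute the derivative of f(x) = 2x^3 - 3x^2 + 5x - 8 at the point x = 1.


Differentiate f(x) = 2x^3 - 3x^2 + 5x - 8 term by term:
f'(x) = 6x^2 - 6x + 5
Substitute x = 1:
f'(1) = 6 * 1^2 - 6 * 1 + 5
= 6 - 6 + 5
= 5

5


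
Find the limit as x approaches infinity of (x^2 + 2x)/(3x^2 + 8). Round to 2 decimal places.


For limits at infinity with equal-degree polynomials,
we compare leading coefficients.
Numerator leading term: x^2
Denominator leading term: 3x^2
Divide both by x^2:
lim = (1 + 2/x) / (3 + 8/x^2)
As x -> infinity, the 1/x and 1/x^2 terms vanish:
= 1/3 ≈ 0.33

0.33


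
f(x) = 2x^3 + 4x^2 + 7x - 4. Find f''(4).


First derivative:
f'(x) = 6x^2 + 8x + 7
Second derivative:
f''(x) = 12x + 8
Substitute x = 4:
f''(4) = 12 * 4 + 8
= 48 + 8
= 56

56


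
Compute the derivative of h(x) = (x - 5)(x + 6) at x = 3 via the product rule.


Let u(x) = x - 5 and v(x) = x + 6
u'(x) = 1
v'(x) = 1
Product rule: h'(x) = u'(x)*v(x) + u(x)*v'(x)
= 1 * (x + 6) + (x - 5) * 1
At x = 3:
u(3) = 1 * 3 - 5 = -2
v(3) = 1 * 3 + 6 = 9
h'(3) = 1 * 9 + (-2) * 1
= 9 - 2
= 7

7


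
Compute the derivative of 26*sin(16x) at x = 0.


Apply the chain rule to differentiate 26*sin(16x):
d/dx [26*sin(16x)]
= 26 * cos(16x) * d/dx(16x)
= 26 * 16 * cos(16x)
= 416 * cos(16x)
Evaluate at x = 0:
= 416 * cos(0)
= 416 * 1
= 416

416


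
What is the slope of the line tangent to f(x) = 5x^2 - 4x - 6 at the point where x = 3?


The slope of the tangent line equals f'(x) at the point.
f(x) = 5x^2 - 4x - 6
f'(x) = 10x - 4
At x = 3:
f'(3) = 10 * 3 - 4
= 30 - 4
= 26

26


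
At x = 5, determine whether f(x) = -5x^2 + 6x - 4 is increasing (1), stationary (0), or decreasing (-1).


Compute f'(x) to determine behavior:
f'(x) = -10x + 6
f'(5) = -10 * 5 + 6
= -50 + 6
= -44
Since f'(5) < 0, the function is decreasing (-1)

-1


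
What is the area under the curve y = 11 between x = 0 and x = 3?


The area under a constant function y = 11 is a rectangle.
Width = 3 - 0 = 3
Height = 11
Area = width * height
= 3 * 11
= 33

33


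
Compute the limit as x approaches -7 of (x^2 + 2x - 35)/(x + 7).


Direct substitution gives 0/0, so we factor the numerator.
Factor: (x^2 + 2x - 35) = (x + 7)(x - 5)
Cancel the common factor (x + 7):
(x^2 + 2x - 35)/(x + 7) = (x - 5)
Now substitute x = -7:
= (-7) - (5) = -12

-12


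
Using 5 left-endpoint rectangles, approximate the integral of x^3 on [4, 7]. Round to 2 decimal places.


Left Riemann sum uses left endpoints of each subinterval.
Interval: [4, 7], n = 5
dx = (7 - 4) / 5 = 3/5
Left endpoints: [4, 23/5, 26/5, 29/5, 32/5]
f values: [64, 12167/125, 17576/125, 24389/125, 32768/125]
Sum = dx * (sum of f values)
= 3/5 * 3796/5
= 11388/25 = 455.52

455.52


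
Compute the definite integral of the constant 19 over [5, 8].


The integral of a constant k over [a, b] equals k * (b - a).
integral from 5 to 8 of 19 dx
= 19 * (8 - 5)
= 19 * 3
= 57

57


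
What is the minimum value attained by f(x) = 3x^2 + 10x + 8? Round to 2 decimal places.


For a quadratic f(x) = ax^2 + bx + c with a > 0, the minimum is at the vertex.
Vertex x-coordinate: x = -b/(2a)
x = -(10) / (2 * 3)
x = -10/6 = -5/3
Substitute back to find the minimum value:
f(-5/3) = 3 * (-5/3)^2 + 10 * (-5/3) + 8
= 25/3 - 50/3 + 8
= -1/3 ≈ -0.33

-0.33


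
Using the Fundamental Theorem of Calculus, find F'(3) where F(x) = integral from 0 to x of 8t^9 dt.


By the Fundamental Theorem of Calculus (Part 1):
If F(x) = integral from 0 to x of f(t) dt, then F'(x) = f(x)
Here f(t) = 8t^9
So F'(x) = 8x^9
Evaluate at x = 3:
F'(3) = 8 * 3^9
= 8 * 19683
= 157464

157464


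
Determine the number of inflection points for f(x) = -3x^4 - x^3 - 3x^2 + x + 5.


Inflection points occur where f''(x) = 0 and concavity changes.
f(x) = -3x^4 - x^3 - 3x^2 + x + 5
f'(x) = -12x^3 - 3x^2 - 6x + 1
f''(x) = -36x^2 - 6x - 6
This is a quadratic in x. Use the discriminant to count real roots.
Discriminant = (-6)^2 - 4 * (-36) * (-6)
= 36 - 864
= -828
Since discriminant < 0, f''(x) = 0 has no real solutions.
Number of inflection points: 0

0


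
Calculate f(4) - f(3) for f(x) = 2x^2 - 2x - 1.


Net change = f(b) - f(a)
f(x) = 2x^2 - 2x - 1
Compute f(4):
f(4) = 2 * 4^2 - 2 * 4 - 1
= 32 - 8 - 1
= 23
Compute f(3):
f(3) = 2 * 3^2 - 2 * 3 - 1
= 18 - 6 - 1
= 11
Net change = 23 - 11 = 12

12


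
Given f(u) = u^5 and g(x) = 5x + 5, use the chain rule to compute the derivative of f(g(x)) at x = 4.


Using the chain rule: (f(g(x)))' = f'(g(x)) * g'(x)
First, find g(4):
g(4) = 5 * 4 + 5 = 25
Next, f'(u) = 5u^4
And g'(x) = 5
So f'(g(4)) * g'(4)
= 5 * 25^4 * 5
= 5 * 390625 * 5
= 9765625

9765625


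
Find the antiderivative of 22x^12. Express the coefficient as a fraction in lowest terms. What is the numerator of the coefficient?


Apply the power rule for integration:
integral of ax^n dx = a/(n+1) * x^(n+1) + C
integral of 22x^12 dx
= 22/13 * x^13 + C
The coefficient in lowest terms is 22/13, and its numerator is 22

22


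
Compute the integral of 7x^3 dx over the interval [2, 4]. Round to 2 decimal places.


Find the antiderivative of 7x^3:
F(x) = 7/4 * x^4
Apply the Fundamental Theorem of Calculus:
F(4) - F(2)
= 7/4 * 4^4 - 7/4 * 2^4
= 7/4 * (256 - 16)
= 7/4 * 240
= 420 = 420.00

420.00


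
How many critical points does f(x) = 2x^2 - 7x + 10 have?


Find where f'(x) = 0:
f'(x) = 4x - 7
Set f'(x) = 0:
4x - 7 = 0
x = 7 / 4 = 7/4
This is a linear equation in x, so there is exactly one solution.
Number of critical points: 1

1


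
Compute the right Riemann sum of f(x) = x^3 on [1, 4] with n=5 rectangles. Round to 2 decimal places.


Right Riemann sum uses right endpoints of each subinterval.
Interval: [1, 4], n = 5
dx = (4 - 1) / 5 = 3/5
Right endpoints: [8/5, 11/5, 14/5, 17/5, 4]
f values: [512/125, 1331/125, 2744/125, 4913/125, 64]
Sum = dx * (sum of f values)
= 3/5 * 140
= 84 = 84.00

84.00


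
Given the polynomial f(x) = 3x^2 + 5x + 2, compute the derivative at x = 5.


Differentiate term by term using power and sum rules:
f(x) = 3x^2 + 5x + 2
f'(x) = 6x + 5
Substitute x = 5:
f'(5) = 6 * 5 + 5
= 30 + 5
= 35

35


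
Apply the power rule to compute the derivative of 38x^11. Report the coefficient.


We apply the power rule: d/dx [ax^n] = a*n * x^(n-1)
d/dx [38x^11]
= 38 * 11 * x^(11-1)
= 418x^10
The coefficient is 418

418


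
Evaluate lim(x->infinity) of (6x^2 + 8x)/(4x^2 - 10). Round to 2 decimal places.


For limits at infinity with equal-degree polynomials,
we compare leading coefficients.
Numerator leading term: 6x^2
Denominator leading term: 4x^2
Divide both by x^2:
lim = (6 + 8/x) / (4 - 10/x^2)
As x -> infinity, the 1/x and 1/x^2 terms vanish:
= 6/4 = 3/2 = 1.50

1.50


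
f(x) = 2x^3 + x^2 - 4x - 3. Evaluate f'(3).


Differentiate f(x) = 2x^3 + x^2 - 4x - 3 term by term:
f'(x) = 6x^2 + 2x - 4
Substitute x = 3:
f'(3) = 6 * 3^2 + 2 * 3 - 4
= 54 + 6 - 4
= 56

56


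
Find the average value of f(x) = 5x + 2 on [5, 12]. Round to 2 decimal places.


Average value = 1/(b-a) * integral from a to b of f(x) dx
First compute the integral of 5x + 2:
F(x) = (5/2)x^2 + 2x
F(12) = 5/2 * 144 + 2 * 12 = 384
F(5) = 5/2 * 25 + 2 * 5 = 145/2
Integral = 384 - 145/2 = 623/2
Average = (623/2) / (12 - 5) = (623/2) / 7
= 89/2 = 44.50

44.50


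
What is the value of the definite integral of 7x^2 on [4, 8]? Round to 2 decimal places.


Find the antiderivative of 7x^2:
F(x) = 7/3 * x^3
Apply the Fundamental Theorem of Calculus:
F(8) - F(4)
= 7/3 * 8^3 - 7/3 * 4^3
= 7/3 * (512 - 64)
= 7/3 * 448
= 3136/3 ≈ 1045.33

1045.33


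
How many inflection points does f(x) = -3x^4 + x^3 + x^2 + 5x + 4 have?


Inflection points occur where f''(x) = 0 and concavity changes.
f(x) = -3x^4 + x^3 + x^2 + 5x + 4
f'(x) = -12x^3 + 3x^2 + 2x + 5
f''(x) = -36x^2 + 6x + 2
This is a quadratic in x. Use the discriminant to count real roots.
Discriminant = (6)^2 - 4 * (-36) * 2
= 36 - (-288)
= 324
Since discriminant > 0, f''(x) = 0 has 2 distinct real solutions.
A quadratic with two distinct real roots changes sign at each root, so concavity changes at both.
Number of inflection points: 2

2


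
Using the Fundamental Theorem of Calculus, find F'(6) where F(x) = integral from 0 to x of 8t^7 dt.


By the Fundamental Theorem of Calculus (Part 1):
If F(x) = integral from 0 to x of f(t) dt, then F'(x) = f(x)
Here f(t) = 8t^7
So F'(x) = 8x^7
Evaluate at x = 6:
F'(6) = 8 * 6^7
= 8 * 279936
= 2239488

2239488


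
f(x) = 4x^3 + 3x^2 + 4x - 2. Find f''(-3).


First derivative:
f'(x) = 12x^2 + 6x + 4
Second derivative:
f''(x) = 24x + 6
Substitute x = -3:
f''(-3) = 24 * (-3) + 6
= -72 + 6
= -66

-66


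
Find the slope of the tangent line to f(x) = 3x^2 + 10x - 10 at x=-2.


The slope of the tangent line equals f'(x) at the point.
f(x) = 3x^2 + 10x - 10
f'(x) = 6x + 10
At x = -2:
f'(-2) = 6 * (-2) + 10
= -12 + 10
= -2

-2


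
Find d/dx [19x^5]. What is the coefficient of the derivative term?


We apply the power rule: d/dx [ax^n] = a*n * x^(n-1)
d/dx [19x^5]
= 19 * 5 * x^(5-1)
= 95x^4
The coefficient is 95

95


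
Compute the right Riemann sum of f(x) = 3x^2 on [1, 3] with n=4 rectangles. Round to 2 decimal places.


Right Riemann sum uses right endpoints of each subinterval.
Interval: [1, 3], n = 4
dx = (3 - 1) / 4 = 1/2
Right endpoints: [3/2, 2, 5/2, 3]
f values: [27/4, 12, 75/4, 27]
Sum = dx * (sum of f values)
= 1/2 * 129/2
= 129/4 = 32.25

32.25


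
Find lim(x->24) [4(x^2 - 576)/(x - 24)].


Direct substitution gives 0/0, so we factor the numerator.
Factor: 4(x^2 - 576) = 4 * (x - 24)(x + 24)
Cancel the common factor (x - 24):
4(x^2 - 576)/(x - 24) = 4 * (x + 24)
Now substitute x = 24:
= 4 * (24 + 24) = 192

192


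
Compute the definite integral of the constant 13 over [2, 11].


The integral of a constant k over [a, b] equals k * (b - a).
integral from 2 to 11 of 13 dx
= 13 * (11 - 2)
= 13 * 9
= 117

117


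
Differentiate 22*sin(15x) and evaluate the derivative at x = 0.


Apply the chain rule to differentiate 22*sin(15x):
d/dx [22*sin(15x)]
= 22 * cos(15x) * d/dx(15x)
= 22 * 15 * cos(15x)
= 330 * cos(15x)
Evaluate at x = 0:
= 330 * cos(0)
= 330 * 1
= 330

330


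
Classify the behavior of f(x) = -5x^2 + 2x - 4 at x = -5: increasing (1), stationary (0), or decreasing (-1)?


Compute f'(x) to determine behavior:
f'(x) = -10x + 2
f'(-5) = -10 * (-5) + 2
= 50 + 2
= 52
Since f'(-5) > 0, the function is increasing (1)

1


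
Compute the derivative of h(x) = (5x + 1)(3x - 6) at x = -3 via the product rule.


Let u(x) = 5x + 1 and v(x) = 3x - 6
u'(x) = 5
v'(x) = 3
Product rule: h'(x) = u'(x)*v(x) + u(x)*v'(x)
= 5 * (3x - 6) + (5x + 1) * 3
At x = -3:
u(-3) = 5 * (-3) + 1 = -14
v(-3) = 3 * (-3) - 6 = -15
h'(-3) = 5 * (-15) + (-14) * 3
= -75 - 42
= -117

-117


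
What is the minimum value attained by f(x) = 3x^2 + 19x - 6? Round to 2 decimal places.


For a quadratic f(x) = ax^2 + bx + c with a > 0, the minimum is at the vertex.
Vertex x-coordinate: x = -b/(2a)
x = -(19) / (2 * 3)
x = -19/6
Substitute back to find the minimum value:
f(-19/6) = 3 * (-19/6)^2 + 19 * (-19/6) - 6
= 361/12 - 361/6 - 6
= -433/12 ≈ -36.08

-36.08


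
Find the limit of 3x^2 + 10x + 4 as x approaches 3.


Since polynomials are continuous, we use direct substitution.
lim(x->3) of 3x^2 + 10x + 4
= 3 * 3^2 + 10 * 3 + 4
= 27 + 30 + 4
= 61

61


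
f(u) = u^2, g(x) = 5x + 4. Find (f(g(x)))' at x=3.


Using the chain rule: (f(g(x)))' = f'(g(x)) * g'(x)
First, find g(3):
g(3) = 5 * 3 + 4 = 19
Next, f'(u) = 2u
And g'(x) = 5
So f'(g(3)) * g'(3)
= 2 * 19 * 5
= 190

190


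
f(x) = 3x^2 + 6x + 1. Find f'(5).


Differentiate term by term using power and sum rules:
f(x) = 3x^2 + 6x + 1
f'(x) = 6x + 6
Substitute x = 5:
f'(5) = 6 * 5 + 6
= 30 + 6
= 36

36


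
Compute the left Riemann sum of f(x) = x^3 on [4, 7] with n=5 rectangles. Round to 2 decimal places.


Left Riemann sum uses left endpoints of each subinterval.
Interval: [4, 7], n = 5
dx = (7 - 4) / 5 = 3/5
Left endpoints: [4, 23/5, 26/5, 29/5, 32/5]
f values: [64, 12167/125, 17576/125, 24389/125, 32768/125]
Sum = dx * (sum of f values)
= 3/5 * 3796/5
= 11388/25 = 455.52

455.52


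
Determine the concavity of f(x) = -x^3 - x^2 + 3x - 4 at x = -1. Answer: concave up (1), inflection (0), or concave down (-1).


Concavity is determined by the sign of f''(x).
f(x) = -x^3 - x^2 + 3x - 4
f'(x) = -3x^2 - 2x + 3
f''(x) = -6x - 2
f''(-1) = -6 * (-1) - 2
= 6 - 2
= 4
Since f''(-1) > 0, the function is concave up (1)

1


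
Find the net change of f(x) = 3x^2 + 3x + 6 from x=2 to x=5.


Net change = f(b) - f(a)
f(x) = 3x^2 + 3x + 6
Compute f(5):
f(5) = 3 * 5^2 + 3 * 5 + 6
= 75 + 15 + 6
= 96
Compute f(2):
f(2) = 3 * 2^2 + 3 * 2 + 6
= 12 + 6 + 6
= 24
Net change = 96 - 24 = 72

72


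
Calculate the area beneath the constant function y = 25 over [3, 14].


The area under a constant function y = 25 is a rectangle.
Width = 14 - 3 = 11
Height = 25
Area = width * height
= 11 * 25
= 275

275


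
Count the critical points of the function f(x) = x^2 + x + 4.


Find where f'(x) = 0:
f'(x) = 2x + 1
Set f'(x) = 0:
2x + 1 = 0
x = -1 / 2 = -1/2
This is a linear equation in x, so there is exactly one solution.
Number of critical points: 1

1


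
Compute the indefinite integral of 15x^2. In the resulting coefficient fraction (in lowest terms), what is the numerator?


Apply the power rule for integration:
integral of ax^n dx = a/(n+1) * x^(n+1) + C
integral of 15x^2 dx
= 15/3 * x^3 + C
= 5 * x^3 + C
The coefficient in lowest terms is 5 = 5/1, so its numerator is 5

5


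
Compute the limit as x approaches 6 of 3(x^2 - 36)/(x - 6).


Direct substitution gives 0/0, so we factor the numerator.
Factor: 3(x^2 - 36) = 3 * (x - 6)(x + 6)
Cancel the common factor (x - 6):
3(x^2 - 36)/(x - 6) = 3 * (x + 6)
Now substitute x = 6:
= 3 * (6 + 6) = 36

36


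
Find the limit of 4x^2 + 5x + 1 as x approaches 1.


Since polynomials are continuous, we use direct substitution.
lim(x->1) of 4x^2 + 5x + 1
= 4 * 1^2 + 5 * 1 + 1
= 4 + 5 + 1
= 10

10


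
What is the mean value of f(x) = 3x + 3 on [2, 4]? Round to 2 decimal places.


Average value = 1/(b-a) * integral from a to b of f(x) dx
First compute the integral of 3x + 3:
F(x) = (3/2)x^2 + 3x
F(4) = 3/2 * 16 + 3 * 4 = 36
F(2) = 3/2 * 4 + 3 * 2 = 12
Integral = 36 - 12 = 24
Average = 24 / (4 - 2) = 24 / 2
= 12 = 12.00

12.00


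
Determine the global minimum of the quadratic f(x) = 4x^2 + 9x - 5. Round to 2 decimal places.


For a quadratic f(x) = ax^2 + bx + c with a > 0, the minimum is at the vertex.
Vertex x-coordinate: x = -b/(2a)
x = -(9) / (2 * 4)
x = -9/8
Substitute back to find the minimum value:
f(-9/8) = 4 * (-9/8)^2 + 9 * (-9/8) - 5
= 81/16 - 81/8 - 5
= -161/16 ≈ -10.06

-10.06


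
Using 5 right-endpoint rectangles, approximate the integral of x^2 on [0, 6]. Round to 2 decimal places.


Right Riemann sum uses right endpoints of each subinterval.
Interval: [0, 6], n = 5
dx = (6 - 0) / 5 = 6/5
Right endpoints: [6/5, 12/5, 18/5, 24/5, 6]
f values: [36/25, 144/25, 324/25, 576/25, 36]
Sum = dx * (sum of f values)
= 6/5 * 396/5
= 2376/25 = 95.04

95.04


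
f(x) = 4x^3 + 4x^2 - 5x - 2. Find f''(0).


First derivative:
f'(x) = 12x^2 + 8x - 5
Second derivative:
f''(x) = 24x + 8
Substitute x = 0:
f''(0) = 24 * 0 + 8
= 0 + 8
= 8

8


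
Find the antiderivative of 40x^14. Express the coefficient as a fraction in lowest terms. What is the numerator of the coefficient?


Apply the power rule for integration:
integral of ax^n dx = a/(n+1) * x^(n+1) + C
integral of 40x^14 dx
= 40/15 * x^15 + C
= 8/3 * x^15 + C
The coefficient in lowest terms is 8/3, and its numerator is 8

8


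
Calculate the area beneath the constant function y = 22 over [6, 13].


The area under a constant function y = 22 is a rectangle.
Width = 13 - 6 = 7
Height = 22
Area = width * height
= 7 * 22
= 154

154


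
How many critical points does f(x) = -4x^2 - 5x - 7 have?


Find where f'(x) = 0:
f'(x) = -8x - 5
Set f'(x) = 0:
-8x - 5 = 0
x = 5 / (-8) = -5/8
This is a linear equation in x, so there is exactly one solution.
Number of critical points: 1

1


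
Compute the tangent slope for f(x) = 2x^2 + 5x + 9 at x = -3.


The slope of the tangent line equals f'(x) at the point.
f(x) = 2x^2 + 5x + 9
f'(x) = 4x + 5
At x = -3:
f'(-3) = 4 * (-3) + 5
= -12 + 5
= -7

-7


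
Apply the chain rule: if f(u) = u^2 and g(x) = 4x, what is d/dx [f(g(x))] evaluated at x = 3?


Using the chain rule: (f(g(x)))' = f'(g(x)) * g'(x)
First, find g(3):
g(3) = 4 * 3 + 0 = 12
Next, f'(u) = 2u
And g'(x) = 4
So f'(g(3)) * g'(3)
= 2 * 12 * 4
= 96

96


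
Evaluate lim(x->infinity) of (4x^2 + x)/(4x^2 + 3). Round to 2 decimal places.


For limits at infinity with equal-degree polynomials,
we compare leading coefficients.
Numerator leading term: 4x^2
Denominator leading term: 4x^2
Divide both by x^2:
lim = (4 + 1/x) / (4 + 3/x^2)
As x -> infinity, the 1/x and 1/x^2 terms vanish:
= 4/4 = 1 = 1.00

1.00


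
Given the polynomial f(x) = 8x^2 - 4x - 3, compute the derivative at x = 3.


Differentiate term by term using power and sum rules:
f(x) = 8x^2 - 4x - 3
f'(x) = 16x - 4
Substitute x = 3:
f'(3) = 16 * 3 - 4
= 48 - 4
= 44

44


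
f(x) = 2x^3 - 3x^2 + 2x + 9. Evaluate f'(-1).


Differentiate f(x) = 2x^3 - 3x^2 + 2x + 9 term by term:
f'(x) = 6x^2 - 6x + 2
Substitute x = -1:
f'(-1) = 6 * (-1)^2 - 6 * (-1) + 2
= 6 + 6 + 2
= 14

14


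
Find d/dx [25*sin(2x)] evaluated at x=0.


Apply the chain rule to differentiate 25*sin(2x):
d/dx [25*sin(2x)]
= 25 * cos(2x) * d/dx(2x)
= 25 * 2 * cos(2x)
= 50 * cos(2x)
Evaluate at x = 0:
= 50 * cos(0)
= 50 * 1
= 50

50


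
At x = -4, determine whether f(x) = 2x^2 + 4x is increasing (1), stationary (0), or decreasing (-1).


Compute f'(x) to determine behavior:
f'(x) = 4x + 4
f'(-4) = 4 * (-4) + 4
= -16 + 4
= -12
Since f'(-4) < 0, the function is decreasing (-1)

-1


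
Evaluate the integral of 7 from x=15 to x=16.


The integral of a constant k over [a, b] equals k * (b - a).
integral from 15 to 16 of 7 dx
= 7 * (16 - 15)
= 7 * 1
= 7

7


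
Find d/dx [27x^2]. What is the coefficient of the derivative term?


We apply the power rule: d/dx [ax^n] = a*n * x^(n-1)
d/dx [27x^2]
= 27 * 2 * x^(2-1)
= 54x
The coefficient is 54

54


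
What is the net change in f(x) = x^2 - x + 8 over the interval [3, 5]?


Net change = f(b) - f(a)
f(x) = x^2 - x + 8
Compute f(5):
f(5) = 1 * 5^2 - 1 * 5 + 8
= 25 - 5 + 8
= 28
Compute f(3):
f(3) = 1 * 3^2 - 1 * 3 + 8
= 9 - 3 + 8
= 14
Net change = 28 - 14 = 14

14


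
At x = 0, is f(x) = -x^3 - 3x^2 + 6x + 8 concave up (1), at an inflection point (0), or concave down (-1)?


Concavity is determined by the sign of f''(x).
f(x) = -x^3 - 3x^2 + 6x + 8
f'(x) = -3x^2 - 6x + 6
f''(x) = -6x - 6
f''(0) = -6 * 0 - 6
= 0 - 6
= -6
Since f''(0) < 0, the function is concave down (-1)

-1


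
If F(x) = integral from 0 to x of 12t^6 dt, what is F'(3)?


By the Fundamental Theorem of Calculus (Part 1):
If F(x) = integral from 0 to x of f(t) dt, then F'(x) = f(x)
Here f(t) = 12t^6
So F'(x) = 12x^6
Evaluate at x = 3:
F'(3) = 12 * 3^6
= 12 * 729
= 8748

8748


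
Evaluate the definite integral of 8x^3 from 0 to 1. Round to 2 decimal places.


Find the antiderivative of 8x^3:
F(x) = 8/4 * x^4
Apply the Fundamental Theorem of Calculus:
F(1) - F(0)
= 8/4 * 1^4 - 8/4 * 0^4
= 8/4 * (1 - 0)
= 8/4 * 1
= 2 = 2.00

2.00


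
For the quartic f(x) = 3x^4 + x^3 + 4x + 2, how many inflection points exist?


Inflection points occur where f''(x) = 0 and concavity changes.
f(x) = 3x^4 + x^3 + 4x + 2
f'(x) = 12x^3 + 3x^2 + 4
f''(x) = 36x^2 + 6x
This is a quadratic in x. Use the discriminant to count real roots.
Discriminant = (6)^2 - 4 * 36 * 0
= 36 - 0
= 36
Since discriminant > 0, f''(x) = 0 has 2 distinct real solutions.
A quadratic with two distinct real roots changes sign at each root, so concavity changes at both.
Number of inflection points: 2

2


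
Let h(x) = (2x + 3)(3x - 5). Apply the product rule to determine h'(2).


Let u(x) = 2x + 3 and v(x) = 3x - 5
u'(x) = 2
v'(x) = 3
Product rule: h'(x) = u'(x)*v(x) + u(x)*v'(x)
= 2 * (3x - 5) + (2x + 3) * 3
At x = 2:
u(2) = 2 * 2 + 3 = 7
v(2) = 3 * 2 - 5 = 1
h'(2) = 2 * 1 + 7 * 3
= 2 + 21
= 23

23


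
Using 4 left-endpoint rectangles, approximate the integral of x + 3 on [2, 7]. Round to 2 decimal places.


Left Riemann sum uses left endpoints of each subinterval.
Interval: [2, 7], n = 4
dx = (7 - 2) / 4 = 5/4
Left endpoints: [2, 13/4, 9/2, 23/4]
f values: [5, 25/4, 15/2, 35/4]
Sum = dx * (sum of f values)
= 5/4 * 55/2
= 275/8 ≈ 34.38

34.38


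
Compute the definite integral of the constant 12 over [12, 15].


The integral of a constant k over [a, b] equals k * (b - a).
integral from 12 to 15 of 12 dx
= 12 * (15 - 12)
= 12 * 3
= 36

36


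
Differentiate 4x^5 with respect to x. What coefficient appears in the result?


We apply the power rule: d/dx [ax^n] = a*n * x^(n-1)
d/dx [4x^5]
= 4 * 5 * x^(5-1)
= 20x^4
The coefficient is 20

20


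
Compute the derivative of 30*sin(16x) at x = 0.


Apply the chain rule to differentiate 30*sin(16x):
d/dx [30*sin(16x)]
= 30 * cos(16x) * d/dx(16x)
= 30 * 16 * cos(16x)
= 480 * cos(16x)
Evaluate at x = 0:
= 480 * cos(0)
= 480 * 1
= 480

480


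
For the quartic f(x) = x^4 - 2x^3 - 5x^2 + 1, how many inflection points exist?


Inflection points occur where f''(x) = 0 and concavity changes.
f(x) = x^4 - 2x^3 - 5x^2 + 1
f'(x) = 4x^3 - 6x^2 - 10x
f''(x) = 12x^2 - 12x - 10
This is a quadratic in x. Use the discriminant to count real roots.
Discriminant = (-12)^2 - 4 * 12 * (-10)
= 144 - (-480)
= 624
Since discriminant > 0, f''(x) = 0 has 2 distinct real solutions.
A quadratic with two distinct real roots changes sign at each root, so concavity changes at both.
Number of inflection points: 2

2


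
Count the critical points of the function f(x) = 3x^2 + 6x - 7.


Find where f'(x) = 0:
f'(x) = 6x + 6
Set f'(x) = 0:
6x + 6 = 0
x = -6 / 6 = -1
This is a linear equation in x, so there is exactly one solution.
Number of critical points: 1

1


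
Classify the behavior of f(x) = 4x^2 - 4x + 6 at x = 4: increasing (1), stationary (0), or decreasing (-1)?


Compute f'(x) to determine behavior:
f'(x) = 8x - 4
f'(4) = 8 * 4 - 4
= 32 - 4
= 28
Since f'(4) > 0, the function is increasing (1)

1


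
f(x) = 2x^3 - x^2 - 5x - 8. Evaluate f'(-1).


Differentiate f(x) = 2x^3 - x^2 - 5x - 8 term by term:
f'(x) = 6x^2 - 2x - 5
Substitute x = -1:
f'(-1) = 6 * (-1)^2 - 2 * (-1) - 5
= 6 + 2 - 5
= 3

3


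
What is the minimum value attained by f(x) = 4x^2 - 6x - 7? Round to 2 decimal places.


For a quadratic f(x) = ax^2 + bx + c with a > 0, the minimum is at the vertex.
Vertex x-coordinate: x = -b/(2a)
x = -(-6) / (2 * 4)
x = 6/8 = 3/4
Substitute back to find the minimum value:
f(3/4) = 4 * (3/4)^2 - 6 * (3/4) - 7
= 9/4 - 9/2 - 7
= -37/4 = -9.25

-9.25


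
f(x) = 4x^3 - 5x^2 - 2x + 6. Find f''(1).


First derivative:
f'(x) = 12x^2 - 10x - 2
Second derivative:
f''(x) = 24x - 10
Substitute x = 1:
f''(1) = 24 * 1 - 10
= 24 - 10
= 14

14


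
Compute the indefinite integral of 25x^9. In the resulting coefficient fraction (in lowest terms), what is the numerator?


Apply the power rule for integration:
integral of ax^n dx = a/(n+1) * x^(n+1) + C
integral of 25x^9 dx
= 25/10 * x^10 + C
= 5/2 * x^10 + C
The coefficient in lowest terms is 5/2, and its numerator is 5

5


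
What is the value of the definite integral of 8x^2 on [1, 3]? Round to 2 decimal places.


Find the antiderivative of 8x^2:
F(x) = 8/3 * x^3
Apply the Fundamental Theorem of Calculus:
F(3) - F(1)
= 8/3 * 3^3 - 8/3 * 1^3
= 8/3 * (27 - 1)
= 8/3 * 26
= 208/3 ≈ 69.33

69.33


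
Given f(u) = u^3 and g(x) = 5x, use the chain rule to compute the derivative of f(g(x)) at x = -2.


Using the chain rule: (f(g(x)))' = f'(g(x)) * g'(x)
First, find g(-2):
g(-2) = 5 * (-2) + 0 = -10
Next, f'(u) = 3u^2
And g'(x) = 5
So f'(g(-2)) * g'(-2)
= 3 * (-10)^2 * 5
= 3 * 100 * 5
= 1500

1500
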